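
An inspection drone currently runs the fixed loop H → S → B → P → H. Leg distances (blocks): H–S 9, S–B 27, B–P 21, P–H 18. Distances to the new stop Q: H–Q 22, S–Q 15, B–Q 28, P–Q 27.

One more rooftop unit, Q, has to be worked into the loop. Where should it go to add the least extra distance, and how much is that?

Adding 16 blocks by placing Q on the S–B leg.

Insertion cost between consecutive stops i–j is d(i,Q) + d(Q,j) − d(i,j):
  between H and S: 22 + 15 − 9 = 28
  between S and B: 15 + 28 − 27 = 16
  between B and P: 28 + 27 − 21 = 34
  between P and H: 27 + 22 − 18 = 31
Cheapest insertion is between S and B, adding 16.
New total = 75 + 16 = 91.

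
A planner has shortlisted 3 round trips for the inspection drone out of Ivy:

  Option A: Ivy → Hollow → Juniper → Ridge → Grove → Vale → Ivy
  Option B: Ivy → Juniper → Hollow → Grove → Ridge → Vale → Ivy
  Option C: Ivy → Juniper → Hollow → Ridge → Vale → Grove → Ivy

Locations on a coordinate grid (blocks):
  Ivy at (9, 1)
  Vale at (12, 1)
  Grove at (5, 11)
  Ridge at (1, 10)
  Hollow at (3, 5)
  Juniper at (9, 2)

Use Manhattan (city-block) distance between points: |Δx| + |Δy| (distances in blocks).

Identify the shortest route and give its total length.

46 blocks — Option B is the shortest.

Option A: 10 + 9 + 16 + 5 + 17 + 3 = 60
Option B: 1 + 9 + 8 + 5 + 20 + 3 = 46
Option C: 1 + 9 + 7 + 20 + 17 + 14 = 68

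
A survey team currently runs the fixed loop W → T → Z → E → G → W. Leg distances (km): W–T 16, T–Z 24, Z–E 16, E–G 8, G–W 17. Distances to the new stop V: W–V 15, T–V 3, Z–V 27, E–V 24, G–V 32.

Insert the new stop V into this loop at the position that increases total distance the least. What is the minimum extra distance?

+2 km — insert V between W and T.

Insertion cost between consecutive stops i–j is d(i,V) + d(V,j) − d(i,j):
  between W and T: 15 + 3 − 16 = 2
  between T and Z: 3 + 27 − 24 = 6
  between Z and E: 27 + 24 − 16 = 35
  between E and G: 24 + 32 − 8 = 48
  between G and W: 32 + 15 − 17 = 30
Cheapest insertion is between W and T, adding 2.
New total = 81 + 2 = 83.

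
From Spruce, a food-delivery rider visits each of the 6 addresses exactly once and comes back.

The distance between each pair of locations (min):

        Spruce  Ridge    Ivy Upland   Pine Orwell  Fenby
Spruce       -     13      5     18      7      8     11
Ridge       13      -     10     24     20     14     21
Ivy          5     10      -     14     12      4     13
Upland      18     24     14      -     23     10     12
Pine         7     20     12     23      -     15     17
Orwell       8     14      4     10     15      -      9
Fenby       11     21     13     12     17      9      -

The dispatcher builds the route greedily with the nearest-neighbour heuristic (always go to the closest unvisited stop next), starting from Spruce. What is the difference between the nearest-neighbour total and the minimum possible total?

The nearest-neighbour route is 13 min longer than optimal.

From Spruce: Ivy=5, Pine=7, Orwell=8, Fenby=11, Ridge=13, Upland=18 → choose Ivy (5).
From Ivy: Orwell=4, Ridge=10, Pine=12, Fenby=13, Upland=14 → choose Orwell (4).
From Orwell: Fenby=9, Upland=10, Ridge=14, Pine=15 → choose Fenby (9).
From Fenby: Upland=12, Pine=17, Ridge=21 → choose Upland (12).
From Upland: Pine=23, Ridge=24 → choose Pine (23).
From Pine: Ridge=20 → choose Ridge (20).
NN route Spruce → Ivy → Orwell → Fenby → Upland → Pine → Ridge → Spruce costs 86.
Optimal: Spruce → Ridge → Ivy → Orwell → Upland → Fenby → Pine → Spruce costs 73 (by enumerating all 360 distinct tours).
Excess = 86 − 73 = 13.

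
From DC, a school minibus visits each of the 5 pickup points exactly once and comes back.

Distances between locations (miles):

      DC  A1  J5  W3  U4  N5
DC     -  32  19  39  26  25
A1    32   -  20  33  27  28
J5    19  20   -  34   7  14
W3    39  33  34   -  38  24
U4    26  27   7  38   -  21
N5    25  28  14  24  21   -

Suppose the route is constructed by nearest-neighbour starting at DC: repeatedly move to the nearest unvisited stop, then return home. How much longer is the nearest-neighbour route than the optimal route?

DC: J5=19, N5=25, U4=26, A1=32, W3=39 ⇒ J5
J5: U4=7, N5=14, A1=20, W3=34 ⇒ U4
U4: N5=21, A1=27, W3=38 ⇒ N5
N5: W3=24, A1=28 ⇒ W3
W3: A1=33 ⇒ A1
NN route DC → J5 → U4 → N5 → W3 → A1 → DC costs 136.
Optimal: DC → J5 → U4 → A1 → W3 → N5 → DC costs 135 (by enumerating all 60 distinct tours).
Excess = 136 − 135 = 1.

1 miles longer than the optimal tour.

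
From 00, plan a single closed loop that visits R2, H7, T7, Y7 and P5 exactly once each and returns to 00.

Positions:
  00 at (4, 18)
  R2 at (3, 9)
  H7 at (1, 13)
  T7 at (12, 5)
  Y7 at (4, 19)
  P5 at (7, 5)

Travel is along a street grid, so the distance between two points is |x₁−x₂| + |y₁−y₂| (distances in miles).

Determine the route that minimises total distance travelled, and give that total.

00 - R2 - H7 - T7 - Y7 - P5 - 00: 10+6+19+22+17+16 = 90
00 - R2 - H7 - T7 - P5 - Y7 - 00: 10+6+19+5+17+1 = 58
00 - R2 - H7 - Y7 - T7 - P5 - 00: 10+6+9+22+5+16 = 68
00 - R2 - H7 - Y7 - P5 - T7 - 00: 10+6+9+17+5+21 = 68
00 - R2 - H7 - P5 - T7 - Y7 - 00: 10+6+14+5+22+1 = 58
00 - R2 - H7 - P5 - Y7 - T7 - 00: 10+6+14+17+22+21 = 90
00 - R2 - T7 - H7 - Y7 - P5 - 00: 10+13+19+9+17+16 = 84
00 - R2 - T7 - H7 - P5 - Y7 - 00: 10+13+19+14+17+1 = 74
00 - R2 - T7 - Y7 - H7 - P5 - 00: 10+13+22+9+14+16 = 84
00 - R2 - T7 - Y7 - P5 - H7 - 00: 10+13+22+17+14+8 = 84
00 - R2 - T7 - P5 - H7 - Y7 - 00: 10+13+5+14+9+1 = 52
00 - R2 - T7 - P5 - Y7 - H7 - 00: 10+13+5+17+9+8 = 62
00 - R2 - Y7 - H7 - T7 - P5 - 00: 10+11+9+19+5+16 = 70
00 - R2 - Y7 - H7 - P5 - T7 - 00: 10+11+9+14+5+21 = 70
… (46 more)
00 - H7 - R2 - T7 - P5 - Y7 - 00: 8+6+13+5+17+1 = 50  ← best
The minimum is 50.
One optimal route: 00 → H7 → R2 → T7 → P5 → Y7 → 00 (or its reverse).

Shortest round trip = 50 miles.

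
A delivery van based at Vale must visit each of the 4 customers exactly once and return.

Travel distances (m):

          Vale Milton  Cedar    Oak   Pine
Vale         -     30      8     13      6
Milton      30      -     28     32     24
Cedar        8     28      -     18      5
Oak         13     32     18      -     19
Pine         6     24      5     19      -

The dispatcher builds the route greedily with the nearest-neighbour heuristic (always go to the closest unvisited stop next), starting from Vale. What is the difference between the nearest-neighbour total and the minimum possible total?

From Vale: Pine=6, Cedar=8, Oak=13, Milton=30 → choose Pine (6).
From Pine: Cedar=5, Oak=19, Milton=24 → choose Cedar (5).
From Cedar: Oak=18, Milton=28 → choose Oak (18).
From Oak: Milton=32 → choose Milton (32).
NN route Vale → Pine → Cedar → Oak → Milton → Vale costs 91.
Optimal: Vale → Cedar → Pine → Milton → Oak → Vale costs 82 (by enumerating all 12 distinct tours).
Excess = 91 − 82 = 9.

Excess over optimum: 9 m.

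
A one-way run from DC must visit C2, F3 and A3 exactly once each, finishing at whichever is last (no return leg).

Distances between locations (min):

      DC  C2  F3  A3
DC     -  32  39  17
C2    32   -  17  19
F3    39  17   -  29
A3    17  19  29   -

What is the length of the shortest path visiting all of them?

Shortest open route: 53 min.

There are 3! = 6 possible orderings.
DC - C2 - F3 - A3: 32+17+29 = 78
DC - C2 - A3 - F3: 32+19+29 = 80
DC - F3 - C2 - A3: 39+17+19 = 75
DC - F3 - A3 - C2: 39+29+19 = 87
DC - A3 - C2 - F3: 17+19+17 = 53
DC - A3 - F3 - C2: 17+29+17 = 63
The minimum is 53.
One shortest path: DC → A3 → C2 → F3.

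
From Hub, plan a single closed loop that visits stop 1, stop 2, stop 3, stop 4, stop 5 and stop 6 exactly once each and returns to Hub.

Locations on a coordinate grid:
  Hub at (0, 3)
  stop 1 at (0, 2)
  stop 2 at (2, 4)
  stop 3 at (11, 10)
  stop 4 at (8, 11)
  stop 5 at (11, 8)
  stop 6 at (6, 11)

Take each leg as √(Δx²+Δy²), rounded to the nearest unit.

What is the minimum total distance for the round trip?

With 6 stops there are 6!/2 = 360 distinct round trips (a route and its reverse cost the same).
Hub → stop 1 → stop 2 → stop 3 → stop 4 → stop 5 → stop 6 → Hub: 1+3+11+3+4+6+10 = 38
Hub → stop 1 → stop 2 → stop 3 → stop 4 → stop 6 → stop 5 → Hub: 1+3+11+3+2+6+12 = 38
Hub → stop 1 → stop 2 → stop 3 → stop 5 → stop 4 → stop 6 → Hub: 1+3+11+2+4+2+10 = 33
Hub → stop 1 → stop 2 → stop 3 → stop 5 → stop 6 → stop 4 → Hub: 1+3+11+2+6+2+11 = 36
Hub → stop 1 → stop 2 → stop 3 → stop 6 → stop 4 → stop 5 → Hub: 1+3+11+5+2+4+12 = 38
Hub → stop 1 → stop 2 → stop 3 → stop 6 → stop 5 → stop 4 → Hub: 1+3+11+5+6+4+11 = 41
Hub → stop 1 → stop 2 → stop 4 → stop 3 → stop 5 → stop 6 → Hub: 1+3+9+3+2+6+10 = 34
Hub → stop 1 → stop 2 → stop 4 → stop 3 → stop 6 → stop 5 → Hub: 1+3+9+3+5+6+12 = 39
… (352 more)
Hub → stop 1 → stop 2 → stop 5 → stop 3 → stop 4 → stop 6 → Hub: 1+3+10+2+3+2+10 = 31  ← best
The minimum is 31.
One optimal route: Hub → stop 1 → stop 2 → stop 5 → stop 3 → stop 4 → stop 6 → Hub (or its reverse).

Minimum total distance: 31.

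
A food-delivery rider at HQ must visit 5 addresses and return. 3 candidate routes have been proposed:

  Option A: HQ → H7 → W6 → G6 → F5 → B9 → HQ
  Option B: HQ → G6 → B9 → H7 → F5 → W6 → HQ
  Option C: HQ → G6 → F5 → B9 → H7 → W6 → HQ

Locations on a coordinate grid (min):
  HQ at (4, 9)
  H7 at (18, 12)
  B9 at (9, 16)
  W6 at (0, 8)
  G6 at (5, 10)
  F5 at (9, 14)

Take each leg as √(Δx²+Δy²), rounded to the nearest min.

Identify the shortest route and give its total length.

Shortest is Option C, total 41 min.

Option A: 14 + 18 + 5 + 6 + 2 + 9 = 54
Option B: 1 + 7 + 10 + 9 + 11 + 4 = 42
Option C: 1 + 6 + 2 + 10 + 18 + 4 = 41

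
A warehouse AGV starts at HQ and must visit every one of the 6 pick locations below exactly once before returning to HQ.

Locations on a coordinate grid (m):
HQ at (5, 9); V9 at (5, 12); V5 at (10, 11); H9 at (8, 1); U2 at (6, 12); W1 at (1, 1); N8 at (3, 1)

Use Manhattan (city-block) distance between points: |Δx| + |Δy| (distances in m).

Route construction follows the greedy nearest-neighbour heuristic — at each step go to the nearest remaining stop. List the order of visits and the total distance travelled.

From HQ: distances to unvisited — V9=3, U2=4, V5=7, N8=10, H9=11, W1=12. Nearest is V9 (3).
From V9: distances to unvisited — U2=1, V5=6, N8=13, H9=14, W1=15. Nearest is U2 (1).
From U2: distances to unvisited — V5=5, H9=13, N8=14, W1=16. Nearest is V5 (5).
From V5: distances to unvisited — H9=12, N8=17, W1=19. Nearest is H9 (12).
From H9: distances to unvisited — N8=5, W1=7. Nearest is N8 (5).
From N8: distances to unvisited — W1=2. Nearest is W1 (2).
Return W1→HQ: 12.
Total = 3 + 1 + 5 + 12 + 5 + 2 + 12 = 40.

Total distance 40 m via the nearest-neighbour route HQ → V9 → U2 → V5 → H9 → N8 → W1 → HQ.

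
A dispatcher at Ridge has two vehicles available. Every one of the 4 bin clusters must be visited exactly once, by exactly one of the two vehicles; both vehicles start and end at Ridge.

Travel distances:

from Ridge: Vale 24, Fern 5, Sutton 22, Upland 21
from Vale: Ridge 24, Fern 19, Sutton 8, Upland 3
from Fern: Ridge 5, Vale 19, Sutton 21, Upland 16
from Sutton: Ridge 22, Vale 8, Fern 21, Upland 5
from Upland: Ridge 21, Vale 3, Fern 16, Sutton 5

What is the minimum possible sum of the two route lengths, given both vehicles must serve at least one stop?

Minimum combined distance: 64.

There are 2^3 − 1 = 7 ways to divide the 4 stops into two non-empty groups. For each, the best each vehicle can do is its own shortest tour through its group:
  {Vale} + {Fern, Sutton, Upland}: 48 + 48 = 96
  {Fern} + {Vale, Sutton, Upland}: 10 + 54 = 64
  {Vale, Fern} + {Sutton, Upland}: 48 + 48 = 96
  {Sutton} + {Vale, Fern, Upland}: 44 + 48 = 92
  {Vale, Sutton} + {Fern, Upland}: 54 + 42 = 96
  {Fern, Sutton} + {Vale, Upland}: 48 + 48 = 96
  … (7 splits in total)
Best: vehicle 1 Ridge → Fern → Ridge = 10; vehicle 2 Ridge → Vale → Upland → Sutton → Ridge = 54; combined 64.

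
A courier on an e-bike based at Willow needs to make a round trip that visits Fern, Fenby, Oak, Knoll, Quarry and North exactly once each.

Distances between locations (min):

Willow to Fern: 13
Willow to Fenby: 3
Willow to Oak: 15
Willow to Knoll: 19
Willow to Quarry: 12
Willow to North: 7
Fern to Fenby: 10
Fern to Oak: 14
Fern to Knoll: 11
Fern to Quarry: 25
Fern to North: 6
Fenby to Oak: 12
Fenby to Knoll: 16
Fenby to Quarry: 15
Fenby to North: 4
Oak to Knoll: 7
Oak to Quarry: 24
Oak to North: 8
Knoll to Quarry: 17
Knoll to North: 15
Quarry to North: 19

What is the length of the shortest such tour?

Minimum total distance: 63 min.

With 6 stops there are 6!/2 = 360 distinct round trips (a route and its reverse cost the same).
Willow→Fern→Fenby→Oak→Knoll→Quarry→North→Willow: 13+10+12+7+17+19+7 = 85
Willow→Fern→Fenby→Oak→Knoll→North→Quarry→Willow: 13+10+12+7+15+19+12 = 88
Willow→Fern→Fenby→Oak→Quarry→Knoll→North→Willow: 13+10+12+24+17+15+7 = 98
Willow→Fern→Fenby→Oak→Quarry→North→Knoll→Willow: 13+10+12+24+19+15+19 = 112
Willow→Fern→Fenby→Oak→North→Knoll→Quarry→Willow: 13+10+12+8+15+17+12 = 87
Willow→Fern→Fenby→Oak→North→Quarry→Knoll→Willow: 13+10+12+8+19+17+19 = 98
Willow→Fern→Fenby→Knoll→Oak→Quarry→North→Willow: 13+10+16+7+24+19+7 = 96
Willow→Fern→Fenby→Knoll→Oak→North→Quarry→Willow: 13+10+16+7+8+19+12 = 85
… (352 more)
Willow→Fenby→Fern→North→Oak→Knoll→Quarry→Willow: 3+10+6+8+7+17+12 = 63  ← best
The minimum is 63.
One optimal route: Willow → Fenby → Fern → North → Oak → Knoll → Quarry → Willow (or its reverse).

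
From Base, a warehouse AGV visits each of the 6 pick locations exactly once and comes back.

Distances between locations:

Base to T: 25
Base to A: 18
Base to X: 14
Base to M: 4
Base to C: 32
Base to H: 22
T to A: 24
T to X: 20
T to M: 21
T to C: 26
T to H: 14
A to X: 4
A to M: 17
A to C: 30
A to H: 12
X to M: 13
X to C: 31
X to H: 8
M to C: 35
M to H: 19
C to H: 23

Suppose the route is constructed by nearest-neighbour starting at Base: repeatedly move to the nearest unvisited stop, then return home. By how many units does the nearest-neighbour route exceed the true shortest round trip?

Base: M=4, X=14, A=18, H=22, T=25, C=32 ⇒ M
M: X=13, A=17, H=19, T=21, C=35 ⇒ X
X: A=4, H=8, T=20, C=31 ⇒ A
A: H=12, T=24, C=30 ⇒ H
H: T=14, C=23 ⇒ T
T: C=26 ⇒ C
NN route Base → M → X → A → H → T → C → Base costs 105.
Optimal: Base → A → X → H → C → T → M → Base costs 104 (by enumerating all 360 distinct tours).
Excess = 105 − 104 = 1.

The nearest-neighbour route is 1 longer than optimal.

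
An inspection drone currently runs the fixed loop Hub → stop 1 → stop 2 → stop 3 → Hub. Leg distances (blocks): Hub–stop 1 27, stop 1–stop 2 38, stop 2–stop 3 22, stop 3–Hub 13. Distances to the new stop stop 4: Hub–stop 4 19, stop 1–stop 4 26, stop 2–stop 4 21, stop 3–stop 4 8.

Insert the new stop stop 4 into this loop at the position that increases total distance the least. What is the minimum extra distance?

Insertion cost between consecutive stops i–j is d(i,stop 4) + d(stop 4,j) − d(i,j):
  between Hub and stop 1: 19 + 26 − 27 = 18
  between stop 1 and stop 2: 26 + 21 − 38 = 9
  between stop 2 and stop 3: 21 + 8 − 22 = 7
  between stop 3 and Hub: 8 + 19 − 13 = 14
Cheapest insertion is between stop 2 and stop 3, adding 7.
New total = 100 + 7 = 107.

Adding 7 blocks by placing stop 4 on the stop 2–stop 3 leg.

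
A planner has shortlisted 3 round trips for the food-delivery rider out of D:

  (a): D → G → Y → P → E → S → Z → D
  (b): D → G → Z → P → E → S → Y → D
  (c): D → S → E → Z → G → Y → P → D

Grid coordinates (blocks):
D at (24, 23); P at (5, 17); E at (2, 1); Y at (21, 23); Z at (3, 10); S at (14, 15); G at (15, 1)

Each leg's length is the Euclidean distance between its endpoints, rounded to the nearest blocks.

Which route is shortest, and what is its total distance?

(a): 24 + 23 + 17 + 16 + 18 + 12 + 25 = 135
(b): 24 + 15 + 7 + 16 + 18 + 11 + 3 = 94
(c): 13 + 18 + 9 + 15 + 23 + 17 + 20 = 115

Shortest is (b), total 94 blocks.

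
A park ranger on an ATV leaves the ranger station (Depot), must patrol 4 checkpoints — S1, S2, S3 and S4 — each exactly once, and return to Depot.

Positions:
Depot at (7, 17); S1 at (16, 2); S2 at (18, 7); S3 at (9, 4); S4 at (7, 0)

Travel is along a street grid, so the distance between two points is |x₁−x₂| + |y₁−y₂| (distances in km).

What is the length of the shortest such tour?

Shortest round trip = 60 km.

With 4 stops there are 4!/2 = 12 distinct round trips (a route and its reverse cost the same).
Depot-S1-S2-S3-S4-Depot: 24+7+12+6+17 = 66
Depot-S1-S2-S4-S3-Depot: 24+7+18+6+15 = 70
Depot-S1-S3-S2-S4-Depot: 24+9+12+18+17 = 80
Depot-S1-S3-S4-S2-Depot: 24+9+6+18+21 = 78
Depot-S1-S4-S2-S3-Depot: 24+11+18+12+15 = 80
Depot-S1-S4-S3-S2-Depot: 24+11+6+12+21 = 74
Depot-S2-S1-S3-S4-Depot: 21+7+9+6+17 = 60
Depot-S2-S1-S4-S3-Depot: 21+7+11+6+15 = 60
Depot-S2-S3-S1-S4-Depot: 21+12+9+11+17 = 70
Depot-S2-S4-S1-S3-Depot: 21+18+11+9+15 = 74
Depot-S3-S1-S2-S4-Depot: 15+9+7+18+17 = 66
Depot-S3-S2-S1-S4-Depot: 15+12+7+11+17 = 62
The minimum is 60.
One optimal route: Depot → S2 → S1 → S3 → S4 → Depot (or its reverse).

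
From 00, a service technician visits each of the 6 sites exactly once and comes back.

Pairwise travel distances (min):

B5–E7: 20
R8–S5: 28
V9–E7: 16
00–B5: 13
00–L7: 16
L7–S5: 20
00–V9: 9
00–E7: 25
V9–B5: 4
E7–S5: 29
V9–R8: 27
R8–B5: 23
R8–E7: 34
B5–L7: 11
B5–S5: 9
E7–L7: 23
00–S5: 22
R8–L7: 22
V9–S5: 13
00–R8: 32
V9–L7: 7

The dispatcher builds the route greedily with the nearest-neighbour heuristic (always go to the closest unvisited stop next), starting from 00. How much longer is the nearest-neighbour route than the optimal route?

00: V9=9, B5=13, L7=16, S5=22, E7=25, R8=32 ⇒ V9
V9: B5=4, L7=7, S5=13, E7=16, R8=27 ⇒ B5
B5: S5=9, L7=11, E7=20, R8=23 ⇒ S5
S5: L7=20, R8=28, E7=29 ⇒ L7
L7: R8=22, E7=23 ⇒ R8
R8: E7=34 ⇒ E7
NN route 00 → V9 → B5 → S5 → L7 → R8 → E7 → 00 costs 123.
Optimal: 00 → V9 → B5 → S5 → R8 → L7 → E7 → 00 costs 120 (by enumerating all 360 distinct tours).
Excess = 123 − 120 = 3.

Excess over optimum: 3 min.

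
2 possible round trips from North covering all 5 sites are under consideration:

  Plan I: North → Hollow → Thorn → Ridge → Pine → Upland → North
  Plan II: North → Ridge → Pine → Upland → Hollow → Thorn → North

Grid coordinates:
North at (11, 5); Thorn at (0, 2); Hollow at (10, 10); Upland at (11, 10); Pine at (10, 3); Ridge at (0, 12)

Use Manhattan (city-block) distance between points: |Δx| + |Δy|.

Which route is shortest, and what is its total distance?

Shortest is Plan I, total 66.

Plan I: 6 + 18 + 10 + 19 + 8 + 5 = 66
Plan II: 18 + 19 + 8 + 1 + 18 + 14 = 78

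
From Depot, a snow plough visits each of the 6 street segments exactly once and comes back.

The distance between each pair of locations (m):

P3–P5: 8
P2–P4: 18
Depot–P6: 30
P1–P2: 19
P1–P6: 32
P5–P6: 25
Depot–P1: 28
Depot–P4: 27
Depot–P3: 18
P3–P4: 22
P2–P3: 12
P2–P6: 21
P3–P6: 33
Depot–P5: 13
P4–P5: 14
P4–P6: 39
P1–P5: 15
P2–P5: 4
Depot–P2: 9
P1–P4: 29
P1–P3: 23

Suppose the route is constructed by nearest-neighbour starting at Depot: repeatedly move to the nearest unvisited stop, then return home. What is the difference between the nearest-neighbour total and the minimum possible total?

3 m longer than the optimal tour.

From Depot: P2=9, P5=13, P3=18, P4=27, P1=28, P6=30 → choose P2 (9).
From P2: P5=4, P3=12, P4=18, P1=19, P6=21 → choose P5 (4).
From P5: P3=8, P4=14, P1=15, P6=25 → choose P3 (8).
From P3: P4=22, P1=23, P6=33 → choose P4 (22).
From P4: P1=29, P6=39 → choose P1 (29).
From P1: P6=32 → choose P6 (32).
NN route Depot → P2 → P5 → P3 → P4 → P1 → P6 → Depot costs 134.
Optimal: Depot → P2 → P6 → P1 → P4 → P5 → P3 → Depot costs 131 (by enumerating all 360 distinct tours).
Excess = 134 − 131 = 3.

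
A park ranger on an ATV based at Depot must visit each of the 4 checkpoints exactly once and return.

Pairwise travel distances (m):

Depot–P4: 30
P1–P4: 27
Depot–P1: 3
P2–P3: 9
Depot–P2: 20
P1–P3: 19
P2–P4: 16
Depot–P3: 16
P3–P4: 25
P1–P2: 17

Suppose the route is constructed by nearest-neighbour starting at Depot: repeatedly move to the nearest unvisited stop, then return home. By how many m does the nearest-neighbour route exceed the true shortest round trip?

The nearest-neighbour route is 13 m longer than optimal.

Depot: P1=3, P3=16, P2=20, P4=30 ⇒ P1
P1: P2=17, P3=19, P4=27 ⇒ P2
P2: P3=9, P4=16 ⇒ P3
P3: P4=25 ⇒ P4
NN route Depot → P1 → P2 → P3 → P4 → Depot costs 84.
Optimal: Depot → P1 → P4 → P2 → P3 → Depot costs 71 (by enumerating all 12 distinct tours).
Excess = 84 − 71 = 13.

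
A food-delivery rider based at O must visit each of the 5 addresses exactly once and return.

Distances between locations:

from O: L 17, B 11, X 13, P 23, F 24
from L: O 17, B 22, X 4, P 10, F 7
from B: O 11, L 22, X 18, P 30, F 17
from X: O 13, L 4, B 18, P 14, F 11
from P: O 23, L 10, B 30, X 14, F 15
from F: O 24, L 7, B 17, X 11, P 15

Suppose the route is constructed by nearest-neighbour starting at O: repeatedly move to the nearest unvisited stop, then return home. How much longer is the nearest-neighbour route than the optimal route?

6 longer than the optimal tour.

From O: B=11, X=13, L=17, P=23, F=24 → choose B (11).
From B: F=17, X=18, L=22, P=30 → choose F (17).
From F: L=7, X=11, P=15 → choose L (7).
From L: X=4, P=10 → choose X (4).
From X: P=14 → choose P (14).
NN route O → B → F → L → X → P → O costs 76.
Optimal: O → B → F → P → L → X → O costs 70 (by enumerating all 60 distinct tours).
Excess = 76 − 70 = 6.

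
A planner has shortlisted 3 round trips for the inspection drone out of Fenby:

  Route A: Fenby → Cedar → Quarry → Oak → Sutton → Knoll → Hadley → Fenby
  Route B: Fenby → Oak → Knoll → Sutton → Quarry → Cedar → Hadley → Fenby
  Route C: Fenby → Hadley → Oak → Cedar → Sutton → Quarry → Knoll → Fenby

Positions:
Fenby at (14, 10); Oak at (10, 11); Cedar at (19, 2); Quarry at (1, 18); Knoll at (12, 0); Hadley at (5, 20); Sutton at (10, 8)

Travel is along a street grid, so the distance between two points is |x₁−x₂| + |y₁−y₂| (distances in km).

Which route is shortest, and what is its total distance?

122 km — Route A is the shortest.

Route A: 13 + 34 + 16 + 3 + 10 + 27 + 19 = 122
Route B: 5 + 13 + 10 + 19 + 34 + 32 + 19 = 132
Route C: 19 + 14 + 18 + 15 + 19 + 29 + 12 = 126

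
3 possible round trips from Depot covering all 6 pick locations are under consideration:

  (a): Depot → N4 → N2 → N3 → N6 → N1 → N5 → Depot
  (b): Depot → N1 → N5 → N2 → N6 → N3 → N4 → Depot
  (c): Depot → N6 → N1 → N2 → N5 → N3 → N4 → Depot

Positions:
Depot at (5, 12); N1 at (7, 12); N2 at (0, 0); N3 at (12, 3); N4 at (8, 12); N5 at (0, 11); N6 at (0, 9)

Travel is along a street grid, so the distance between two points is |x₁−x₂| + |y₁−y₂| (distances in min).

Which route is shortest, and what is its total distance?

Shortest is (b), total 64 min.

(a): 3 + 20 + 15 + 18 + 10 + 8 + 6 = 80
(b): 2 + 8 + 11 + 9 + 18 + 13 + 3 = 64
(c): 8 + 10 + 19 + 11 + 20 + 13 + 3 = 84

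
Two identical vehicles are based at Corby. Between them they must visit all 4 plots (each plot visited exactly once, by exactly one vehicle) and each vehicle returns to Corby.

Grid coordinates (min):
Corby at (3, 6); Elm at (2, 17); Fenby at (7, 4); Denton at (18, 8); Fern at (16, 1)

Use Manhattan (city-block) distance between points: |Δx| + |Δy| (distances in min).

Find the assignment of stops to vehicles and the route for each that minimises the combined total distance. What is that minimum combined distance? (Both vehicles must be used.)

Try each way of splitting the stops between the two vehicles (each non-empty) and, for each split, find the best tour for each vehicle:
  {Elm} + {Fenby, Denton, Fern}: 24 + 44 = 68
  {Fenby} + {Elm, Denton, Fern}: 12 + 64 = 76
  {Elm, Fenby} + {Denton, Fern}: 36 + 44 = 80
  {Denton} + {Elm, Fenby, Fern}: 34 + 60 = 94
  {Elm, Denton} + {Fenby, Fern}: 54 + 36 = 90
  {Fenby, Denton} + {Elm, Fern}: 38 + 60 = 98
  … (7 splits in total)
Best: vehicle 1 Corby → Elm → Corby = 24; vehicle 2 Corby → Fenby → Fern → Denton → Corby = 44; combined 68.

68 min — the smallest possible combined total.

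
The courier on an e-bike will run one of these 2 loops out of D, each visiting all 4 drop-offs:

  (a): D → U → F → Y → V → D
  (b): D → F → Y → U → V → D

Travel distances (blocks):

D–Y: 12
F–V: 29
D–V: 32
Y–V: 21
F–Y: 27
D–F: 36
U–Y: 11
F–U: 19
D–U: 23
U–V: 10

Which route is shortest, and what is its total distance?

116 blocks — (b) is the shortest.

(a): 23 + 19 + 27 + 21 + 32 = 122
(b): 36 + 27 + 11 + 10 + 32 = 116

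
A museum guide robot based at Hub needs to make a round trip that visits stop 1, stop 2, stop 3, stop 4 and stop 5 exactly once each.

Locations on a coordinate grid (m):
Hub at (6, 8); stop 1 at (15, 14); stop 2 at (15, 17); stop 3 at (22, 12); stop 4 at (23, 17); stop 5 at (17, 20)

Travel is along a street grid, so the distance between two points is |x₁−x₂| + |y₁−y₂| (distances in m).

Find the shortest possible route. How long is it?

Minimum total distance: 58 m.

With 5 stops there are 5!/2 = 60 distinct round trips (a route and its reverse cost the same).
Hub - stop 1 - stop 2 - stop 3 - stop 4 - stop 5 - Hub: 15+3+12+6+9+23 = 68
Hub - stop 1 - stop 2 - stop 3 - stop 5 - stop 4 - Hub: 15+3+12+13+9+26 = 78
Hub - stop 1 - stop 2 - stop 4 - stop 3 - stop 5 - Hub: 15+3+8+6+13+23 = 68
Hub - stop 1 - stop 2 - stop 4 - stop 5 - stop 3 - Hub: 15+3+8+9+13+20 = 68
Hub - stop 1 - stop 2 - stop 5 - stop 3 - stop 4 - Hub: 15+3+5+13+6+26 = 68
Hub - stop 1 - stop 2 - stop 5 - stop 4 - stop 3 - Hub: 15+3+5+9+6+20 = 58
Hub - stop 1 - stop 3 - stop 2 - stop 4 - stop 5 - Hub: 15+9+12+8+9+23 = 76
Hub - stop 1 - stop 3 - stop 2 - stop 5 - stop 4 - Hub: 15+9+12+5+9+26 = 76
Hub - stop 1 - stop 3 - stop 4 - stop 2 - stop 5 - Hub: 15+9+6+8+5+23 = 66
Hub - stop 1 - stop 3 - stop 4 - stop 5 - stop 2 - Hub: 15+9+6+9+5+18 = 62
Hub - stop 1 - stop 3 - stop 5 - stop 2 - stop 4 - Hub: 15+9+13+5+8+26 = 76
Hub - stop 1 - stop 3 - stop 5 - stop 4 - stop 2 - Hub: 15+9+13+9+8+18 = 72
Hub - stop 1 - stop 4 - stop 2 - stop 3 - stop 5 - Hub: 15+11+8+12+13+23 = 82
Hub - stop 1 - stop 4 - stop 2 - stop 5 - stop 3 - Hub: 15+11+8+5+13+20 = 72
… (46 more)
The minimum is 58.
One optimal route: Hub → stop 1 → stop 2 → stop 5 → stop 4 → stop 3 → Hub (or its reverse).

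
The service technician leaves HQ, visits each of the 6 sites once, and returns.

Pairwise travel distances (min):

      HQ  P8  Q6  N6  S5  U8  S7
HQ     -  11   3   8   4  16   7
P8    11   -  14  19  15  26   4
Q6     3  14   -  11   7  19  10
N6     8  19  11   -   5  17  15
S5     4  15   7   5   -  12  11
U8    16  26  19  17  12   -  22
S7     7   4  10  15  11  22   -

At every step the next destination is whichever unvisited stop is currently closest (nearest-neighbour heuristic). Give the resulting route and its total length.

At HQ the remaining stops are Q6 3, S5 4, S7 7, N6 8, P8 11, U8 16; go to Q6.
At Q6 the remaining stops are S5 7, S7 10, N6 11, P8 14, U8 19; go to S5.
At S5 the remaining stops are N6 5, S7 11, U8 12, P8 15; go to N6.
At N6 the remaining stops are S7 15, U8 17, P8 19; go to S7.
At S7 the remaining stops are P8 4, U8 22; go to P8.
At P8 the remaining stops are U8 26; go to U8.
Return U8→HQ: 16.
Total = 3 + 7 + 5 + 15 + 4 + 26 + 16 = 76.

76 min along HQ → Q6 → S5 → N6 → S7 → P8 → U8 → HQ.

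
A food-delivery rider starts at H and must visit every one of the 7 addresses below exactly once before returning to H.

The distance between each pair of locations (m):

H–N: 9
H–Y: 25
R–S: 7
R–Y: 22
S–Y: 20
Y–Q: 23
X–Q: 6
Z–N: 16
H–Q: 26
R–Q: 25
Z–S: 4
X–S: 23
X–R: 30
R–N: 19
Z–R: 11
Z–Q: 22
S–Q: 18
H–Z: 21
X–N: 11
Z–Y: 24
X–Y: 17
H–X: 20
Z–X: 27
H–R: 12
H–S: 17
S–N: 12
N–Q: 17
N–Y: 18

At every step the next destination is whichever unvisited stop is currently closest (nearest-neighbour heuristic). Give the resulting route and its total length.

From H: distances to unvisited — N=9, R=12, S=17, X=20, Z=21, Y=25, Q=26. Nearest is N (9).
From N: distances to unvisited — X=11, S=12, Z=16, Q=17, Y=18, R=19. Nearest is X (11).
From X: distances to unvisited — Q=6, Y=17, S=23, Z=27, R=30. Nearest is Q (6).
From Q: distances to unvisited — S=18, Z=22, Y=23, R=25. Nearest is S (18).
From S: distances to unvisited — Z=4, R=7, Y=20. Nearest is Z (4).
From Z: distances to unvisited — R=11, Y=24. Nearest is R (11).
From R: distances to unvisited — Y=22. Nearest is Y (22).
Return Y→H: 25.
Total = 9 + 11 + 6 + 18 + 4 + 11 + 22 + 25 = 106.

106 m along H → N → X → Q → S → Z → R → Y → H.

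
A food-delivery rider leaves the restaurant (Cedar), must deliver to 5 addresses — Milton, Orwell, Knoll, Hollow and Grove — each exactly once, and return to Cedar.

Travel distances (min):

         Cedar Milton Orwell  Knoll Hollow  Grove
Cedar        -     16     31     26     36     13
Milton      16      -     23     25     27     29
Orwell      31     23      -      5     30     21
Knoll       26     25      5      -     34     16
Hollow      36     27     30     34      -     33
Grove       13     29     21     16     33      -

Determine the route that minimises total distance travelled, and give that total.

Cedar - Milton - Orwell - Knoll - Hollow - Grove - Cedar: 16+23+5+34+33+13 = 124
Cedar - Milton - Orwell - Knoll - Grove - Hollow - Cedar: 16+23+5+16+33+36 = 129
Cedar - Milton - Orwell - Hollow - Knoll - Grove - Cedar: 16+23+30+34+16+13 = 132
Cedar - Milton - Orwell - Hollow - Grove - Knoll - Cedar: 16+23+30+33+16+26 = 144
Cedar - Milton - Orwell - Grove - Knoll - Hollow - Cedar: 16+23+21+16+34+36 = 146
Cedar - Milton - Orwell - Grove - Hollow - Knoll - Cedar: 16+23+21+33+34+26 = 153
Cedar - Milton - Knoll - Orwell - Hollow - Grove - Cedar: 16+25+5+30+33+13 = 122
Cedar - Milton - Knoll - Orwell - Grove - Hollow - Cedar: 16+25+5+21+33+36 = 136
Cedar - Milton - Knoll - Hollow - Orwell - Grove - Cedar: 16+25+34+30+21+13 = 139
Cedar - Milton - Knoll - Hollow - Grove - Orwell - Cedar: 16+25+34+33+21+31 = 160
Cedar - Milton - Knoll - Grove - Orwell - Hollow - Cedar: 16+25+16+21+30+36 = 144
Cedar - Milton - Knoll - Grove - Hollow - Orwell - Cedar: 16+25+16+33+30+31 = 151
Cedar - Milton - Hollow - Orwell - Knoll - Grove - Cedar: 16+27+30+5+16+13 = 107
Cedar - Milton - Hollow - Orwell - Grove - Knoll - Cedar: 16+27+30+21+16+26 = 136
… (46 more)
The minimum is 107.
One optimal route: Cedar → Milton → Hollow → Orwell → Knoll → Grove → Cedar (or its reverse).

107 min — the shortest possible round trip.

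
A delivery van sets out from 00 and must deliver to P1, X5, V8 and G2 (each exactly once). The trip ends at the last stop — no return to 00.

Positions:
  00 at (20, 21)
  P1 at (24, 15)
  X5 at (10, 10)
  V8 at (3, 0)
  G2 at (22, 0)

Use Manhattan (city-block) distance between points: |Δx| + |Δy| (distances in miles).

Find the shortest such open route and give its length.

There are 4! = 24 possible orderings.
00 → P1 → X5 → V8 → G2: 10+19+17+19 = 65
00 → P1 → X5 → G2 → V8: 10+19+22+19 = 70
00 → P1 → V8 → X5 → G2: 10+36+17+22 = 85
00 → P1 → V8 → G2 → X5: 10+36+19+22 = 87
00 → P1 → G2 → X5 → V8: 10+17+22+17 = 66
00 → P1 → G2 → V8 → X5: 10+17+19+17 = 63
00 → X5 → P1 → V8 → G2: 21+19+36+19 = 95
00 → X5 → P1 → G2 → V8: 21+19+17+19 = 76
00 → X5 → V8 → P1 → G2: 21+17+36+17 = 91
00 → X5 → V8 → G2 → P1: 21+17+19+17 = 74
00 → X5 → G2 → P1 → V8: 21+22+17+36 = 96
00 → X5 → G2 → V8 → P1: 21+22+19+36 = 98
00 → V8 → P1 → X5 → G2: 38+36+19+22 = 115
00 → V8 → P1 → G2 → X5: 38+36+17+22 = 113
… (10 more)
The minimum is 63.
One shortest path: 00 → P1 → G2 → V8 → X5.

Shortest open route: 63 miles.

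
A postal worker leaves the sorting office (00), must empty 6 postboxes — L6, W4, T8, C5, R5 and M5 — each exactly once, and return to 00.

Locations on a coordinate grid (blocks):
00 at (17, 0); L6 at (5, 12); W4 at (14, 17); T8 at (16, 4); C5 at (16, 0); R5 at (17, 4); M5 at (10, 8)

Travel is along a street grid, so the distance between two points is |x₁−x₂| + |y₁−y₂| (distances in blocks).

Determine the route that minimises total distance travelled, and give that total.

58 blocks — the shortest possible round trip.

There are 360 distinct closed tours to check (reversals are equivalent).
00 - L6 - W4 - T8 - C5 - R5 - M5 - 00: 24+14+15+4+5+11+15 = 88
00 - L6 - W4 - T8 - C5 - M5 - R5 - 00: 24+14+15+4+14+11+4 = 86
00 - L6 - W4 - T8 - R5 - C5 - M5 - 00: 24+14+15+1+5+14+15 = 88
00 - L6 - W4 - T8 - R5 - M5 - C5 - 00: 24+14+15+1+11+14+1 = 80
00 - L6 - W4 - T8 - M5 - C5 - R5 - 00: 24+14+15+10+14+5+4 = 86
00 - L6 - W4 - T8 - M5 - R5 - C5 - 00: 24+14+15+10+11+5+1 = 80
00 - L6 - W4 - C5 - T8 - R5 - M5 - 00: 24+14+19+4+1+11+15 = 88
00 - L6 - W4 - C5 - T8 - M5 - R5 - 00: 24+14+19+4+10+11+4 = 86
… (352 more)
00 - C5 - W4 - L6 - M5 - T8 - R5 - 00: 1+19+14+9+10+1+4 = 58  ← best
The minimum is 58.
One optimal route: 00 → C5 → W4 → L6 → M5 → T8 → R5 → 00 (or its reverse).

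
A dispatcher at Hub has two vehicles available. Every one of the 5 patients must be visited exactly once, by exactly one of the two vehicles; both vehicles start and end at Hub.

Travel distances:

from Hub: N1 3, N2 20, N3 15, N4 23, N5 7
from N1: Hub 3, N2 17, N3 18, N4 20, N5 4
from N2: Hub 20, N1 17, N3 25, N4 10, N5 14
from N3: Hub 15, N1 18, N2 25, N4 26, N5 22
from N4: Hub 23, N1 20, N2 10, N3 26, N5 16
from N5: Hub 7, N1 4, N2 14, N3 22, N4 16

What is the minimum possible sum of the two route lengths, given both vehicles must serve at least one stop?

Minimum combined distance: 78.

There are 2^4 − 1 = 15 ways to divide the 5 stops into two non-empty groups. For each, the best each vehicle can do is its own shortest tour through its group:
  {N1} + {N2, N3, N4, N5}: 6 + 72 = 78
  {N2} + {N1, N3, N4, N5}: 40 + 64 = 104
  {N1, N2} + {N3, N4, N5}: 40 + 64 = 104
  {N3} + {N1, N2, N4, N5}: 30 + 53 = 83
  {N1, N3} + {N2, N4, N5}: 36 + 53 = 89
  {N2, N3} + {N1, N4, N5}: 60 + 46 = 106
  … (15 splits in total)
Best: vehicle 1 Hub → N1 → Hub = 6; vehicle 2 Hub → N3 → N4 → N2 → N5 → Hub = 72; combined 78.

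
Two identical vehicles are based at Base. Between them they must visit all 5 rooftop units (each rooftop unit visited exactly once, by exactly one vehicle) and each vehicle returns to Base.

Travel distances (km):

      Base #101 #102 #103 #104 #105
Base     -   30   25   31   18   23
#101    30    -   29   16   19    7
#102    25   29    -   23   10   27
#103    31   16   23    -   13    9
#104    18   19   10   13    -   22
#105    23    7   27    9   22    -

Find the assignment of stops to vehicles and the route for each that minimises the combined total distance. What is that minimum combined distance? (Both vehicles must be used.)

Check every non-empty split of the stops between the two vehicles; for each half take its own optimal tour:
  {#101} + {#102, #103, #104, #105}: 60 + 80 = 140
  {#102} + {#101, #103, #104, #105}: 50 + 77 = 127
  {#101, #102} + {#103, #104, #105}: 84 + 63 = 147
  {#103} + {#101, #102, #104, #105}: 62 + 84 = 146
  {#101, #103} + {#102, #104, #105}: 77 + 78 = 155
  {#102, #103} + {#101, #104, #105}: 79 + 67 = 146
  … (15 splits in total)
Best: vehicle 1 Base → #102 → Base = 50; vehicle 2 Base → #101 → #105 → #103 → #104 → Base = 77; combined 127.

Minimum combined distance: 127 km.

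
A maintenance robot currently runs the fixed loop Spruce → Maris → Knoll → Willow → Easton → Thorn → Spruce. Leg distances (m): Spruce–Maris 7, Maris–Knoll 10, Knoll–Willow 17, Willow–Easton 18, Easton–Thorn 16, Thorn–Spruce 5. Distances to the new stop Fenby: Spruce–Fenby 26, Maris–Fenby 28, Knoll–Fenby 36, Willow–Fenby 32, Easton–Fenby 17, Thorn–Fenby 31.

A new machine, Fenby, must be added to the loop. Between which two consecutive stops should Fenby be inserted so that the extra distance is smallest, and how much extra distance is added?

Insertion cost between consecutive stops i–j is d(i,Fenby) + d(Fenby,j) − d(i,j):
  between Spruce and Maris: 26 + 28 − 7 = 47
  between Maris and Knoll: 28 + 36 − 10 = 54
  between Knoll and Willow: 36 + 32 − 17 = 51
  between Willow and Easton: 32 + 17 − 18 = 31
  between Easton and Thorn: 17 + 31 − 16 = 32
  between Thorn and Spruce: 31 + 26 − 5 = 52
Cheapest insertion is between Willow and Easton, adding 31.
New total = 73 + 31 = 104.

+31 m — insert Fenby between Willow and Easton.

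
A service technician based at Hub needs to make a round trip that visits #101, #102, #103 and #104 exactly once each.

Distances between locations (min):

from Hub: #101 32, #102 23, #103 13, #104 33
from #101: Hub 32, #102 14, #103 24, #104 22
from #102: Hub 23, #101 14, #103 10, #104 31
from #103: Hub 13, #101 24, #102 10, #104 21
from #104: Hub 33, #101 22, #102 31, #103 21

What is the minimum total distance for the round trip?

Shortest round trip = 92 min.

Hub-#101-#102-#103-#104-Hub: 32+14+10+21+33 = 110
Hub-#101-#102-#104-#103-Hub: 32+14+31+21+13 = 111
Hub-#101-#103-#102-#104-Hub: 32+24+10+31+33 = 130
Hub-#101-#103-#104-#102-Hub: 32+24+21+31+23 = 131
Hub-#101-#104-#102-#103-Hub: 32+22+31+10+13 = 108
Hub-#101-#104-#103-#102-Hub: 32+22+21+10+23 = 108
Hub-#102-#101-#103-#104-Hub: 23+14+24+21+33 = 115
Hub-#102-#101-#104-#103-Hub: 23+14+22+21+13 = 93
Hub-#102-#103-#101-#104-Hub: 23+10+24+22+33 = 112
Hub-#102-#104-#101-#103-Hub: 23+31+22+24+13 = 113
Hub-#103-#101-#102-#104-Hub: 13+24+14+31+33 = 115
Hub-#103-#102-#101-#104-Hub: 13+10+14+22+33 = 92
The minimum is 92.
One optimal route: Hub → #103 → #102 → #101 → #104 → Hub (or its reverse).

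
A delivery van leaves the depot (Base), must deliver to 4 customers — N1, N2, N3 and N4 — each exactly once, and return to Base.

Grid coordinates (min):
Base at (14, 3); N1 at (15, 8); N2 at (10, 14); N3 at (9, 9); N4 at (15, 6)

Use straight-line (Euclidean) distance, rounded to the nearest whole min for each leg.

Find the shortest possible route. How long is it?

Shortest round trip = 26 min.

There are 12 distinct closed tours to check (reversals are equivalent).
Base - N1 - N2 - N3 - N4 - Base: 5+8+5+7+3 = 28
Base - N1 - N2 - N4 - N3 - Base: 5+8+9+7+8 = 37
Base - N1 - N3 - N2 - N4 - Base: 5+6+5+9+3 = 28
Base - N1 - N3 - N4 - N2 - Base: 5+6+7+9+12 = 39
Base - N1 - N4 - N2 - N3 - Base: 5+2+9+5+8 = 29
Base - N1 - N4 - N3 - N2 - Base: 5+2+7+5+12 = 31
Base - N2 - N1 - N3 - N4 - Base: 12+8+6+7+3 = 36
Base - N2 - N1 - N4 - N3 - Base: 12+8+2+7+8 = 37
Base - N2 - N3 - N1 - N4 - Base: 12+5+6+2+3 = 28
Base - N2 - N4 - N1 - N3 - Base: 12+9+2+6+8 = 37
Base - N3 - N1 - N2 - N4 - Base: 8+6+8+9+3 = 34
Base - N3 - N2 - N1 - N4 - Base: 8+5+8+2+3 = 26
The minimum is 26.
One optimal route: Base → N3 → N2 → N1 → N4 → Base (or its reverse).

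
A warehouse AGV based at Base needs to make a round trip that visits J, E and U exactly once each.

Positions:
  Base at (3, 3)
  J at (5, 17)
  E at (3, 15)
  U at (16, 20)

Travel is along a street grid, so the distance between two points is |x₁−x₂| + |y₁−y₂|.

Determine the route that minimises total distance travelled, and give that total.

Minimum total distance: 60.

With 3 stops there are 3!/2 = 3 distinct round trips (a route and its reverse cost the same).
Base→J→E→U→Base: 16+4+18+30 = 68
Base→J→U→E→Base: 16+14+18+12 = 60
Base→E→J→U→Base: 12+4+14+30 = 60
The minimum is 60.
One optimal route: Base → J → U → E → Base (or its reverse).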